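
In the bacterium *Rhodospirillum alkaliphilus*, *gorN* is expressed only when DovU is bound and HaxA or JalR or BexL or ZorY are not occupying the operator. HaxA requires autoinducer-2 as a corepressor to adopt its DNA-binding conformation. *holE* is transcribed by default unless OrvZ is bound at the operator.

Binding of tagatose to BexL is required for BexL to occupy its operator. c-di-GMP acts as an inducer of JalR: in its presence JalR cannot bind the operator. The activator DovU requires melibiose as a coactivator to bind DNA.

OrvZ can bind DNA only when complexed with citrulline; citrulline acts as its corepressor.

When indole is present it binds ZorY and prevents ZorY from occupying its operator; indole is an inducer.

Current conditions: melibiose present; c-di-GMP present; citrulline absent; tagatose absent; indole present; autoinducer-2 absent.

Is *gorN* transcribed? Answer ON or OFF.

ON

Autoinducer-2 is absent, so HaxA is inactive.
c-di-GMP is present, so JalR is inactive.
Melibiose is present, so DovU is active.
Tagatose is absent, so BexL is inactive.
Indole is present, so ZorY is inactive.
No repressor is bound and DovU is active, so *gorN* is transcribed.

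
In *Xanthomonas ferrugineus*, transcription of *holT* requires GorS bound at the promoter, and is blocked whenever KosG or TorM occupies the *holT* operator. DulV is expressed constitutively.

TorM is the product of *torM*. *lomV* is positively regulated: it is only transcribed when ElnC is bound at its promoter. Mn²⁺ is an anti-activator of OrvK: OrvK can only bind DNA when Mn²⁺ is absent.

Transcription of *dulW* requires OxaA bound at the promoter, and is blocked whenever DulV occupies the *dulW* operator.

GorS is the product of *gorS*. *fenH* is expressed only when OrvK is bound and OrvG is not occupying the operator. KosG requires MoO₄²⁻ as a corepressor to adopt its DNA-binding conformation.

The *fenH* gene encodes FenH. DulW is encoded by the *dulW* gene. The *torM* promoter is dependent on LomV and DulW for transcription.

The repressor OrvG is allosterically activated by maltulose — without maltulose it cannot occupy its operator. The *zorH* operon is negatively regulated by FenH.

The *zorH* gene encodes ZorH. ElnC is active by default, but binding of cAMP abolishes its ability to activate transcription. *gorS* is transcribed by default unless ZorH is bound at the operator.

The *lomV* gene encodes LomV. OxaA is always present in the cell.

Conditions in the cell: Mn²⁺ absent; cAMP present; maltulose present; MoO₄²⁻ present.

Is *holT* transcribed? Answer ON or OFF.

OFF

MoO₄²⁻ is present, so KosG is active.
cAMP is present, so ElnC is inactive.
Required activator ElnC is absent, so *lomV* is not transcribed.
So LomV is not produced.
OxaA is produced constitutively and is active.
DulV is produced constitutively and is active.
With repressor DulV bound, *dulW* is not transcribed.
So DulW is not produced.
Required activator LomV is absent, so *torM* is not transcribed.
So TorM is not produced.
Mn²⁺ is absent, so OrvK is active.
Maltulose is present, so OrvG is active.
With repressor OrvG bound, *fenH* is not transcribed.
So FenH is not produced.
With no repressor bound, *zorH* is transcribed.
So ZorH is produced and active.
With repressor ZorH bound, *gorS* is not transcribed.
So GorS is not produced.
With repressor KosG bound, *holT* is not transcribed.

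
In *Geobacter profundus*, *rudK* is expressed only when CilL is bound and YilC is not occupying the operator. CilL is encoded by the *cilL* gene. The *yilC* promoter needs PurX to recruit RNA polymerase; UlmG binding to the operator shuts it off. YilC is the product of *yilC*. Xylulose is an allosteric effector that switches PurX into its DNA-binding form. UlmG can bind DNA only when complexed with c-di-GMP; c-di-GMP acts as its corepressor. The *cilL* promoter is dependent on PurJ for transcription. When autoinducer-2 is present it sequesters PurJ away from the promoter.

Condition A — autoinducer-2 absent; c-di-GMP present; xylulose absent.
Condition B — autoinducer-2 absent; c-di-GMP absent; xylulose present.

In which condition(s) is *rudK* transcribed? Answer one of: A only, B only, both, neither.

A only

Condition A:
Autoinducer-2 is absent, so PurJ is active.
No repressor is bound and PurJ is active, so *cilL* is transcribed.
So CilL is produced and active.
c-di-GMP is present, so UlmG is active.
Xylulose is absent, so PurX is inactive.
With repressor UlmG bound, *yilC* is not transcribed.
So YilC is not produced.
No repressor is bound and CilL is active, so *rudK* is transcribed.
→ *rudK* is ON in A.
Condition B:
Autoinducer-2 is absent, so PurJ is active.
No repressor is bound and PurJ is active, so *cilL* is transcribed.
So CilL is produced and active.
c-di-GMP is absent, so UlmG is inactive.
Xylulose is present, so PurX is active.
No repressor is bound and PurX is active, so *yilC* is transcribed.
So YilC is produced and active.
With repressor YilC bound, *rudK* is not transcribed.
→ *rudK* is OFF in B.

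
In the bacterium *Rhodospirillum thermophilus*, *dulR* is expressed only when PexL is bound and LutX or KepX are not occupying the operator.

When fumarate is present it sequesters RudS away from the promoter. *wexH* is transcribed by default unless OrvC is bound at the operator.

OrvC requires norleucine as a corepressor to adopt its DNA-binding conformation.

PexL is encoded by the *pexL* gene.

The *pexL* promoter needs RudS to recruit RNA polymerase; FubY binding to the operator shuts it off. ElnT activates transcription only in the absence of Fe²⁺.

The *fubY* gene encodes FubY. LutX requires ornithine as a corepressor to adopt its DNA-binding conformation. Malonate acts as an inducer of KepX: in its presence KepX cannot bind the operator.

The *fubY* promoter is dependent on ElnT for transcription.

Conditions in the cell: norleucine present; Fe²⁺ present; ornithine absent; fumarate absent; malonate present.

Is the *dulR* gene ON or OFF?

ON

Ornithine is absent, so LutX is inactive.
Malonate is present, so KepX is inactive.
Fe²⁺ is present, so ElnT is inactive.
Required activator ElnT is absent, so *fubY* is not transcribed.
So FubY is not produced.
Fumarate is absent, so RudS is active.
No repressor is bound and RudS is active, so *pexL* is transcribed.
So PexL is produced and active.
No repressor is bound and PexL is active, so *dulR* is transcribed.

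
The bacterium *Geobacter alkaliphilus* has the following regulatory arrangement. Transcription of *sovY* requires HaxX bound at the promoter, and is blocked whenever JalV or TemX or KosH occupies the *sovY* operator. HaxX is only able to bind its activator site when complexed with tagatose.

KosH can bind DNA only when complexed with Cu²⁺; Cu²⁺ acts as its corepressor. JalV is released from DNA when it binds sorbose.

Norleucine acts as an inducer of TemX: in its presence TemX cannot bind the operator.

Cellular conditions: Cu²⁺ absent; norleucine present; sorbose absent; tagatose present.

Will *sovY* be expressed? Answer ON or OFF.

OFF

Tagatose is present, so HaxX is active.
Sorbose is absent, so JalV is active.
Norleucine is present, so TemX is inactive.
Cu²⁺ is absent, so KosH is inactive.
With repressor JalV bound, *sovY* is not transcribed.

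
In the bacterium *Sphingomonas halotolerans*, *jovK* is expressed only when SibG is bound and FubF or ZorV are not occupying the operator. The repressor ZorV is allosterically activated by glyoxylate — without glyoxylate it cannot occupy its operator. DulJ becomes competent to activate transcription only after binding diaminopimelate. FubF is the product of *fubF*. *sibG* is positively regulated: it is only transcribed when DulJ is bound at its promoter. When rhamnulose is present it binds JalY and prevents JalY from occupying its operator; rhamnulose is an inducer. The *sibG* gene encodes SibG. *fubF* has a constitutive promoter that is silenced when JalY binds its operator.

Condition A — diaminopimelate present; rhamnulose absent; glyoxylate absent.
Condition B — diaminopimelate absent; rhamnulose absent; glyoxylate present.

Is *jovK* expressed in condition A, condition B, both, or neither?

A only

Condition A:
Diaminopimelate is present, so DulJ is active.
No repressor is bound and DulJ is active, so *sibG* is transcribed.
So SibG is produced and active.
Rhamnulose is absent, so JalY is active.
With repressor JalY bound, *fubF* is not transcribed.
So FubF is not produced.
Glyoxylate is absent, so ZorV is inactive.
No repressor is bound and SibG is active, so *jovK* is transcribed.
→ *jovK* is ON in A.
Condition B:
Diaminopimelate is absent, so DulJ is inactive.
Required activator DulJ is absent, so *sibG* is not transcribed.
So SibG is not produced.
Rhamnulose is absent, so JalY is active.
With repressor JalY bound, *fubF* is not transcribed.
So FubF is not produced.
Glyoxylate is present, so ZorV is active.
With repressor ZorV bound, *jovK* is not transcribed.
→ *jovK* is OFF in B.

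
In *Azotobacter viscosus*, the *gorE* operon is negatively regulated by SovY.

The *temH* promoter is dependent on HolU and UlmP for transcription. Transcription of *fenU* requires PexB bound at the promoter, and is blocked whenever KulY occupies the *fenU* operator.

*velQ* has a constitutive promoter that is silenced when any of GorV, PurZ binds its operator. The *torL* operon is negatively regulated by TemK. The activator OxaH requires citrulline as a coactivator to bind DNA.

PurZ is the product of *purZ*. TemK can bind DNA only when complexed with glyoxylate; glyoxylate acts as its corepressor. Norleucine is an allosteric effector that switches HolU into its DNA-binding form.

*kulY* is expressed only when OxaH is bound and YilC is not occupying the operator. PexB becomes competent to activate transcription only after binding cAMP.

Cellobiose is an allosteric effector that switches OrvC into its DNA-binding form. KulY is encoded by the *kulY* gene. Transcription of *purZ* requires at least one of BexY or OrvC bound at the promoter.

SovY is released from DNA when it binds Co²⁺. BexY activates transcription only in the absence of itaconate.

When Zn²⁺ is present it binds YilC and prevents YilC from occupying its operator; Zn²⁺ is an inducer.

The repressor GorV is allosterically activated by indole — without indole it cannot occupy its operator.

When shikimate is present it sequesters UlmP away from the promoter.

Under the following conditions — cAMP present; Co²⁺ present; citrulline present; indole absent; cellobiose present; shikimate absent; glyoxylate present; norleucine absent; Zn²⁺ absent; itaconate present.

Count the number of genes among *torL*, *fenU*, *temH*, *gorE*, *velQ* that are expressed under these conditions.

2

Glyoxylate is present, so TemK is active.
With repressor TemK bound, *torL* is not transcribed.
→ *torL* is OFF.
Citrulline is present, so OxaH is active.
Zn²⁺ is absent, so YilC is active.
With repressor YilC bound, *kulY* is not transcribed.
So KulY is not produced.
cAMP is present, so PexB is active.
No repressor is bound and PexB is active, so *fenU* is transcribed.
→ *fenU* is ON.
Norleucine is absent, so HolU is inactive.
Shikimate is absent, so UlmP is active.
Required activator HolU is absent, so *temH* is not transcribed.
→ *temH* is OFF.
Co²⁺ is present, so SovY is inactive.
With no repressor bound, *gorE* is transcribed.
→ *gorE* is ON.
Indole is absent, so GorV is inactive.
Itaconate is present, so BexY is inactive.
Cellobiose is present, so OrvC is active.
Activator OrvC is present, so *purZ* is transcribed.
So PurZ is produced and active.
With repressor PurZ bound, *velQ* is not transcribed.
→ *velQ* is OFF.
2 of the 5 genes are transcribed.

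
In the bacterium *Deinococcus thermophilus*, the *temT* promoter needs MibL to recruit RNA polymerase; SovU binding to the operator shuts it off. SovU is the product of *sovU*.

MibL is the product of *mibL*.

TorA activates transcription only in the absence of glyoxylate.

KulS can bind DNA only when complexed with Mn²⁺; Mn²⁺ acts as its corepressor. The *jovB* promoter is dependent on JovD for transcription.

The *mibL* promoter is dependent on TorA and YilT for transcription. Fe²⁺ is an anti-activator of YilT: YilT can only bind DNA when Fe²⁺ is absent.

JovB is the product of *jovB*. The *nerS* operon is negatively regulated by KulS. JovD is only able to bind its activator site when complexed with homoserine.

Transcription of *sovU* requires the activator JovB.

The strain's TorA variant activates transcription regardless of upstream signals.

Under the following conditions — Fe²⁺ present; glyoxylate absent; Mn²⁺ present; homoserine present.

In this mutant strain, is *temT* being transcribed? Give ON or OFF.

OFF

Homoserine is present, so JovD is active.
No repressor is bound and JovD is active, so *jovB* is transcribed.
So JovB is produced and active.
No repressor is bound and JovB is active, so *sovU* is transcribed.
So SovU is produced and active.
TorA is constitutively active in this strain.
Fe²⁺ is present, so YilT is inactive.
Required activator YilT is absent, so *mibL* is not transcribed.
So MibL is not produced.
With repressor SovU bound, *temT* is not transcribed.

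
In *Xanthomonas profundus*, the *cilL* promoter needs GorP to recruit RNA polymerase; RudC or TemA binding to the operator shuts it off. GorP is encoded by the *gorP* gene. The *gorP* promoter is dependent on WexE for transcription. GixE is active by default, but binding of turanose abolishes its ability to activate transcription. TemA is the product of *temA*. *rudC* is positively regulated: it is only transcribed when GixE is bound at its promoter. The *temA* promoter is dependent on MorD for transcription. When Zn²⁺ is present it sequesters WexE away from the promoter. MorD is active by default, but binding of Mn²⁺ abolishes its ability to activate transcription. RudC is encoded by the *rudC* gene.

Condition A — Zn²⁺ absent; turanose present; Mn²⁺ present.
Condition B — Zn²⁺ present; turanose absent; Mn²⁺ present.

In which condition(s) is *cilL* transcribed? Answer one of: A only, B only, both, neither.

A only

Condition A:
Zn²⁺ is absent, so WexE is active.
No repressor is bound and WexE is active, so *gorP* is transcribed.
So GorP is produced and active.
Turanose is present, so GixE is inactive.
Required activator GixE is absent, so *rudC* is not transcribed.
So RudC is not produced.
Mn²⁺ is present, so MorD is inactive.
Required activator MorD is absent, so *temA* is not transcribed.
So TemA is not produced.
No repressor is bound and GorP is active, so *cilL* is transcribed.
→ *cilL* is ON in A.
Condition B:
Zn²⁺ is present, so WexE is inactive.
Required activator WexE is absent, so *gorP* is not transcribed.
So GorP is not produced.
Turanose is absent, so GixE is active.
No repressor is bound and GixE is active, so *rudC* is transcribed.
So RudC is produced and active.
Mn²⁺ is present, so MorD is inactive.
Required activator MorD is absent, so *temA* is not transcribed.
So TemA is not produced.
With repressor RudC bound, *cilL* is not transcribed.
→ *cilL* is OFF in B.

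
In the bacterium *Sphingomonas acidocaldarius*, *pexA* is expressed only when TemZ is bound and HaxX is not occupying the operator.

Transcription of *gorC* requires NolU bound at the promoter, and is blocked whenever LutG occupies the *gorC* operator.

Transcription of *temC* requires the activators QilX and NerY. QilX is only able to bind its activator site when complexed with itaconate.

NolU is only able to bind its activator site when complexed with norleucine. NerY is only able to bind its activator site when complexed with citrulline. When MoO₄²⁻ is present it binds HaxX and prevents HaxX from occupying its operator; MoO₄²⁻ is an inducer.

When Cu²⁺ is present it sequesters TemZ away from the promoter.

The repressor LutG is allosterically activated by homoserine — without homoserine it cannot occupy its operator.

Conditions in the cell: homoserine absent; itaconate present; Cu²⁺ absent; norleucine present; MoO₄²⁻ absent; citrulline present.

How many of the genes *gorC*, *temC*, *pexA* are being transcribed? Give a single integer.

Homoserine is absent, so LutG is inactive.
Norleucine is present, so NolU is active.
No repressor is bound and NolU is active, so *gorC* is transcribed.
→ *gorC* is ON.
Itaconate is present, so QilX is active.
Citrulline is present, so NerY is active.
No repressor is bound and QilX and NerY are active, so *temC* is transcribed.
→ *temC* is ON.
Cu²⁺ is absent, so TemZ is active.
MoO₄²⁻ is absent, so HaxX is active.
With repressor HaxX bound, *pexA* is not transcribed.
→ *pexA* is OFF.
2 of the 3 genes are transcribed.

2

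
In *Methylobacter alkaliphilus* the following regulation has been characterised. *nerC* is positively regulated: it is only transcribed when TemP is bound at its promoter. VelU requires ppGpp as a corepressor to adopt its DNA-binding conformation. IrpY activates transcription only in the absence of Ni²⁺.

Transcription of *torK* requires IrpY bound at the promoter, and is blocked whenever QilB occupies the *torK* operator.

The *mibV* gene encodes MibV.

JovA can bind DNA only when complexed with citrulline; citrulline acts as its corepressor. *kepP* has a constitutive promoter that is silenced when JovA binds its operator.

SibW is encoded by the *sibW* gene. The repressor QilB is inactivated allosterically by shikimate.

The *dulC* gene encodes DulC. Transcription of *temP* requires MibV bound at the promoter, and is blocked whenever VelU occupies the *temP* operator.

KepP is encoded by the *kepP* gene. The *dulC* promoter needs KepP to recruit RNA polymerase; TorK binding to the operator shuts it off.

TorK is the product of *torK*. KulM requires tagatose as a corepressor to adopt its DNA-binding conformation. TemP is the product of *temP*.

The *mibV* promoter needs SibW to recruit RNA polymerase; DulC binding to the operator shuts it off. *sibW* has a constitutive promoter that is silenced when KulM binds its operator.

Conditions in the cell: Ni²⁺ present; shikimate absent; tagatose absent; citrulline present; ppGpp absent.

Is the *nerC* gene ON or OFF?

Ni²⁺ is present, so IrpY is inactive.
Shikimate is absent, so QilB is active.
With repressor QilB bound, *torK* is not transcribed.
So TorK is not produced.
Citrulline is present, so JovA is active.
With repressor JovA bound, *kepP* is not transcribed.
So KepP is not produced.
Required activator KepP is absent, so *dulC* is not transcribed.
So DulC is not produced.
Tagatose is absent, so KulM is inactive.
With no repressor bound, *sibW* is transcribed.
So SibW is produced and active.
No repressor is bound and SibW is active, so *mibV* is transcribed.
So MibV is produced and active.
ppGpp is absent, so VelU is inactive.
No repressor is bound and MibV is active, so *temP* is transcribed.
So TemP is produced and active.
No repressor is bound and TemP is active, so *nerC* is transcribed.

ON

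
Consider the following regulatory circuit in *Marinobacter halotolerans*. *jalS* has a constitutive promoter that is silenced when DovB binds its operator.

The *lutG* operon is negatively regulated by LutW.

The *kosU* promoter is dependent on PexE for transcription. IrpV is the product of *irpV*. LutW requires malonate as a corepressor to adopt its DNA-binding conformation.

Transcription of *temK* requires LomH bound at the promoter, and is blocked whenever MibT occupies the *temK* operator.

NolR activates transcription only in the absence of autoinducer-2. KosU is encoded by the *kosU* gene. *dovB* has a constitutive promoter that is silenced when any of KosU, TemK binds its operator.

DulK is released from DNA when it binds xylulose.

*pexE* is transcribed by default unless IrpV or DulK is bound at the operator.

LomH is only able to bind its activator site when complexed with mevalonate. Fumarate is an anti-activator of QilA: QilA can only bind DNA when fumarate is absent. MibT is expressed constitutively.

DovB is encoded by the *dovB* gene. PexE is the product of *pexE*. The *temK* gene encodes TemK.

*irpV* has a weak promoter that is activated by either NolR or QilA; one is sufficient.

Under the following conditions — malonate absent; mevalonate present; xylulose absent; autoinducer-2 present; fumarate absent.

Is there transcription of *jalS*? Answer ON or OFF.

Autoinducer-2 is present, so NolR is inactive.
Fumarate is absent, so QilA is active.
Activator QilA is present, so *irpV* is transcribed.
So IrpV is produced and active.
Xylulose is absent, so DulK is active.
With repressor IrpV bound, *pexE* is not transcribed.
So PexE is not produced.
Required activator PexE is absent, so *kosU* is not transcribed.
So KosU is not produced.
Mevalonate is present, so LomH is active.
MibT is produced constitutively and is active.
With repressor MibT bound, *temK* is not transcribed.
So TemK is not produced.
With no repressor bound, *dovB* is transcribed.
So DovB is produced and active.
With repressor DovB bound, *jalS* is not transcribed.

OFF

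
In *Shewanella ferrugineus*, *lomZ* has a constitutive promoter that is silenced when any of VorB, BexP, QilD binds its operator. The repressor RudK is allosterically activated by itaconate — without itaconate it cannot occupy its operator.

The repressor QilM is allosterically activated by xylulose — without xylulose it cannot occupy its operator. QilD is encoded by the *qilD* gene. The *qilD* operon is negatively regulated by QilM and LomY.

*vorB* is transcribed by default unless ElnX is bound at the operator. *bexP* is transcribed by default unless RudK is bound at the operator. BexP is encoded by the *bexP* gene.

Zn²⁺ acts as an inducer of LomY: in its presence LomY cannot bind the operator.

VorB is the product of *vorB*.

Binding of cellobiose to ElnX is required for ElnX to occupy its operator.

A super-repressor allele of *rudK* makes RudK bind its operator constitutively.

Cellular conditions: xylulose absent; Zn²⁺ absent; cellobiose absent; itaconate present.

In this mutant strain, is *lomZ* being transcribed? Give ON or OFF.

OFF

Cellobiose is absent, so ElnX is inactive.
With no repressor bound, *vorB* is transcribed.
So VorB is produced and active.
RudK is constitutively active in this strain.
With repressor RudK bound, *bexP* is not transcribed.
So BexP is not produced.
Xylulose is absent, so QilM is inactive.
Zn²⁺ is absent, so LomY is active.
With repressor LomY bound, *qilD* is not transcribed.
So QilD is not produced.
With repressor VorB bound, *lomZ* is not transcribed.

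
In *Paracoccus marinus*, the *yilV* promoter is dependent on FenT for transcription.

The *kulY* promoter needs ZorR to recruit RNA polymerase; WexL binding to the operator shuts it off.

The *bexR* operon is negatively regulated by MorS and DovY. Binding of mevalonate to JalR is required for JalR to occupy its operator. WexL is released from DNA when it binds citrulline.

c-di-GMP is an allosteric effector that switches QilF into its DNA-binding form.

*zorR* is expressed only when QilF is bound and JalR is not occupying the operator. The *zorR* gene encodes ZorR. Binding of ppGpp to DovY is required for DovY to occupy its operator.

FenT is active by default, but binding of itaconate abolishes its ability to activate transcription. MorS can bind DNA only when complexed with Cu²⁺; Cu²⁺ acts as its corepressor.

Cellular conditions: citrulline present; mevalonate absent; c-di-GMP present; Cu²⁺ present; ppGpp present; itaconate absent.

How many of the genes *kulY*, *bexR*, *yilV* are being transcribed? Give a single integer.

Citrulline is present, so WexL is inactive.
Mevalonate is absent, so JalR is inactive.
c-di-GMP is present, so QilF is active.
No repressor is bound and QilF is active, so *zorR* is transcribed.
So ZorR is produced and active.
No repressor is bound and ZorR is active, so *kulY* is transcribed.
→ *kulY* is ON.
Cu²⁺ is present, so MorS is active.
ppGpp is present, so DovY is active.
With repressor MorS bound, *bexR* is not transcribed.
→ *bexR* is OFF.
Itaconate is absent, so FenT is active.
No repressor is bound and FenT is active, so *yilV* is transcribed.
→ *yilV* is ON.
2 of the 3 genes are transcribed.

2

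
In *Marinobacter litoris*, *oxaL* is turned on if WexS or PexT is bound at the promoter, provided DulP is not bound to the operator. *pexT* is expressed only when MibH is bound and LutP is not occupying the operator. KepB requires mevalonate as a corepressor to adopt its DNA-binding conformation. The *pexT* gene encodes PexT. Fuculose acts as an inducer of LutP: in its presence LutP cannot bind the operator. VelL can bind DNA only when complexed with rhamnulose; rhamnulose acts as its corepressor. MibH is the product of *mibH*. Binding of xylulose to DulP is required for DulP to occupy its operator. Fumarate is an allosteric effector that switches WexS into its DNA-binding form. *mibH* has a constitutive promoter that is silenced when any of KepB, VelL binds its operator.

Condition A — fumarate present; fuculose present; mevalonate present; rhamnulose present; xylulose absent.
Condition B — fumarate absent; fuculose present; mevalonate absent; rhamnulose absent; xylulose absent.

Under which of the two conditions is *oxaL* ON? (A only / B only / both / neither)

both

Condition A:
Fumarate is present, so WexS is active.
Fuculose is present, so LutP is inactive.
Mevalonate is present, so KepB is active.
Rhamnulose is present, so VelL is active.
With repressor KepB bound, *mibH* is not transcribed.
So MibH is not produced.
Required activator MibH is absent, so *pexT* is not transcribed.
So PexT is not produced.
Xylulose is absent, so DulP is inactive.
Activator WexS is present, so *oxaL* is transcribed.
→ *oxaL* is ON in A.
Condition B:
Fumarate is absent, so WexS is inactive.
Fuculose is present, so LutP is inactive.
Mevalonate is absent, so KepB is inactive.
Rhamnulose is absent, so VelL is inactive.
With no repressor bound, *mibH* is transcribed.
So MibH is produced and active.
No repressor is bound and MibH is active, so *pexT* is transcribed.
So PexT is produced and active.
Xylulose is absent, so DulP is inactive.
Activator PexT is present, so *oxaL* is transcribed.
→ *oxaL* is ON in B.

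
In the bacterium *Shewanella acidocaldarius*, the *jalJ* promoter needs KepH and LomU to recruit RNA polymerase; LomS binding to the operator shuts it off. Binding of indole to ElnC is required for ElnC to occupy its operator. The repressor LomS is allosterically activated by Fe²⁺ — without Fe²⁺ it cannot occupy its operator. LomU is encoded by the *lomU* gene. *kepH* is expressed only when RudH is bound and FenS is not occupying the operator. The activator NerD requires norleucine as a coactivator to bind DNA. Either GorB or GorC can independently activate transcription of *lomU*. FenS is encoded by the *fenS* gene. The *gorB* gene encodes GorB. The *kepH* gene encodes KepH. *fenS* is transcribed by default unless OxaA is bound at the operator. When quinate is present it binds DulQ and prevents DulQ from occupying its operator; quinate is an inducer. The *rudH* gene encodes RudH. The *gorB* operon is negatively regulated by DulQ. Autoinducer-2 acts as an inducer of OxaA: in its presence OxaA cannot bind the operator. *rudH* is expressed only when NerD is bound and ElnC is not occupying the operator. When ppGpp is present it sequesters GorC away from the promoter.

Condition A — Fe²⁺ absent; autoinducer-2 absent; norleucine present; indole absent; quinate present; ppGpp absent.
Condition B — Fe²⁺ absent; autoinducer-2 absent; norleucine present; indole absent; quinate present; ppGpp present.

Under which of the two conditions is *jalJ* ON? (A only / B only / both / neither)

both

Condition A:
Fe²⁺ is absent, so LomS is inactive.
Autoinducer-2 is absent, so OxaA is active.
With repressor OxaA bound, *fenS* is not transcribed.
So FenS is not produced.
Norleucine is present, so NerD is active.
Indole is absent, so ElnC is inactive.
No repressor is bound and NerD is active, so *rudH* is transcribed.
So RudH is produced and active.
No repressor is bound and RudH is active, so *kepH* is transcribed.
So KepH is produced and active.
Quinate is present, so DulQ is inactive.
With no repressor bound, *gorB* is transcribed.
So GorB is produced and active.
ppGpp is absent, so GorC is active.
Activator GorB is present, so *lomU* is transcribed.
So LomU is produced and active.
No repressor is bound and KepH and LomU are active, so *jalJ* is transcribed.
→ *jalJ* is ON in A.
Condition B:
Fe²⁺ is absent, so LomS is inactive.
Autoinducer-2 is absent, so OxaA is active.
With repressor OxaA bound, *fenS* is not transcribed.
So FenS is not produced.
Norleucine is present, so NerD is active.
Indole is absent, so ElnC is inactive.
No repressor is bound and NerD is active, so *rudH* is transcribed.
So RudH is produced and active.
No repressor is bound and RudH is active, so *kepH* is transcribed.
So KepH is produced and active.
Quinate is present, so DulQ is inactive.
With no repressor bound, *gorB* is transcribed.
So GorB is produced and active.
ppGpp is present, so GorC is inactive.
Activator GorB is present, so *lomU* is transcribed.
So LomU is produced and active.
No repressor is bound and KepH and LomU are active, so *jalJ* is transcribed.
→ *jalJ* is ON in B.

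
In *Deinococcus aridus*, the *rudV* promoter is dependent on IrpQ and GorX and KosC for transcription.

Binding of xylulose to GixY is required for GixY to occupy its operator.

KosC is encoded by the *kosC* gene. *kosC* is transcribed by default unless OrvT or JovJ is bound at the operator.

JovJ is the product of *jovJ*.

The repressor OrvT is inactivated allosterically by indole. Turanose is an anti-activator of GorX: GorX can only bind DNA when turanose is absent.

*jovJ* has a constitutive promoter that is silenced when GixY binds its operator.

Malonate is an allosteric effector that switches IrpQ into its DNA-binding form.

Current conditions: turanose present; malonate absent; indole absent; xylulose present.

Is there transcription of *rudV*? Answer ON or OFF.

OFF

Malonate is absent, so IrpQ is inactive.
Turanose is present, so GorX is inactive.
Indole is absent, so OrvT is active.
Xylulose is present, so GixY is active.
With repressor GixY bound, *jovJ* is not transcribed.
So JovJ is not produced.
With repressor OrvT bound, *kosC* is not transcribed.
So KosC is not produced.
Required activator IrpQ is absent, so *rudV* is not transcribed.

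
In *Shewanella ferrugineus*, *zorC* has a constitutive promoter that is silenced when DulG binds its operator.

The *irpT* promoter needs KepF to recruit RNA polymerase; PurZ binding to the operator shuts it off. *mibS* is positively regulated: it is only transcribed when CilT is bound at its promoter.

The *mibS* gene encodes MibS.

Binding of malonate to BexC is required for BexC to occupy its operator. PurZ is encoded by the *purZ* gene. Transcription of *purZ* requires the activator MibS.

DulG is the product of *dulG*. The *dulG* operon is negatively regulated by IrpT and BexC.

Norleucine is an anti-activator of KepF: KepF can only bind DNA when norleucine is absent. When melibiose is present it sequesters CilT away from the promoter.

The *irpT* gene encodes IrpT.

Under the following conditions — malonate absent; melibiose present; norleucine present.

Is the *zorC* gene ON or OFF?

OFF

Melibiose is present, so CilT is inactive.
Required activator CilT is absent, so *mibS* is not transcribed.
So MibS is not produced.
Required activator MibS is absent, so *purZ* is not transcribed.
So PurZ is not produced.
Norleucine is present, so KepF is inactive.
Required activator KepF is absent, so *irpT* is not transcribed.
So IrpT is not produced.
Malonate is absent, so BexC is inactive.
With no repressor bound, *dulG* is transcribed.
So DulG is produced and active.
With repressor DulG bound, *zorC* is not transcribed.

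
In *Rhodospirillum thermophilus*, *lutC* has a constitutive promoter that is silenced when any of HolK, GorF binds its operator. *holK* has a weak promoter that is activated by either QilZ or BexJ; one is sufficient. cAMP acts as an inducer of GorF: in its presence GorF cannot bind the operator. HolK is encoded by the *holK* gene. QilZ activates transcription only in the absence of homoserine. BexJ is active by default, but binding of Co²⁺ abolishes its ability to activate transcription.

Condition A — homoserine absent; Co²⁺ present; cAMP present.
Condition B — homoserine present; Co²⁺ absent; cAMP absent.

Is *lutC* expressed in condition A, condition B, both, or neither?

Condition A:
Homoserine is absent, so QilZ is active.
Co²⁺ is present, so BexJ is inactive.
Activator QilZ is present, so *holK* is transcribed.
So HolK is produced and active.
cAMP is present, so GorF is inactive.
With repressor HolK bound, *lutC* is not transcribed.
→ *lutC* is OFF in A.
Condition B:
Homoserine is present, so QilZ is inactive.
Co²⁺ is absent, so BexJ is active.
Activator BexJ is present, so *holK* is transcribed.
So HolK is produced and active.
cAMP is absent, so GorF is active.
With repressor HolK bound, *lutC* is not transcribed.
→ *lutC* is OFF in B.

neither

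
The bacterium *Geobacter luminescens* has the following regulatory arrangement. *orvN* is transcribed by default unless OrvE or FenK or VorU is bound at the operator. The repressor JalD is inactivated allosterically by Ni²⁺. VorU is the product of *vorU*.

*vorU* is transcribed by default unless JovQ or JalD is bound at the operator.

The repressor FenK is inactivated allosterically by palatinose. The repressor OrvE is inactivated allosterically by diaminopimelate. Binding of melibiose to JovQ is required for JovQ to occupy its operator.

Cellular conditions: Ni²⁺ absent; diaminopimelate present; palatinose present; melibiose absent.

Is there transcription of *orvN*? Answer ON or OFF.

ON

Diaminopimelate is present, so OrvE is inactive.
Palatinose is present, so FenK is inactive.
Melibiose is absent, so JovQ is inactive.
Ni²⁺ is absent, so JalD is active.
With repressor JalD bound, *vorU* is not transcribed.
So VorU is not produced.
With no repressor bound, *orvN* is transcribed.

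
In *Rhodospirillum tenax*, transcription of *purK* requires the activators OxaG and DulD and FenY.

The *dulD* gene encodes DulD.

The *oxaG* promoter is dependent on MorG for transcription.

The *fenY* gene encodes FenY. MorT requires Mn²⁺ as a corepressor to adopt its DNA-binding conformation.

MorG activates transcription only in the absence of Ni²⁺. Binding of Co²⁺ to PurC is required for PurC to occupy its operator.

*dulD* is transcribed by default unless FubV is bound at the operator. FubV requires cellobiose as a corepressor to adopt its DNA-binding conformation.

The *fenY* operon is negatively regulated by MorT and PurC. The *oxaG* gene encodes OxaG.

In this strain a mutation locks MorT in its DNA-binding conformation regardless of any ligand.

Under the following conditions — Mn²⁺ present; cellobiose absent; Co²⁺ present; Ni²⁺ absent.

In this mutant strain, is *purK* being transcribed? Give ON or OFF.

Ni²⁺ is absent, so MorG is active.
No repressor is bound and MorG is active, so *oxaG* is transcribed.
So OxaG is produced and active.
Cellobiose is absent, so FubV is inactive.
With no repressor bound, *dulD* is transcribed.
So DulD is produced and active.
MorT is constitutively active in this strain.
Co²⁺ is present, so PurC is active.
With repressor MorT bound, *fenY* is not transcribed.
So FenY is not produced.
Required activator FenY is absent, so *purK* is not transcribed.

OFF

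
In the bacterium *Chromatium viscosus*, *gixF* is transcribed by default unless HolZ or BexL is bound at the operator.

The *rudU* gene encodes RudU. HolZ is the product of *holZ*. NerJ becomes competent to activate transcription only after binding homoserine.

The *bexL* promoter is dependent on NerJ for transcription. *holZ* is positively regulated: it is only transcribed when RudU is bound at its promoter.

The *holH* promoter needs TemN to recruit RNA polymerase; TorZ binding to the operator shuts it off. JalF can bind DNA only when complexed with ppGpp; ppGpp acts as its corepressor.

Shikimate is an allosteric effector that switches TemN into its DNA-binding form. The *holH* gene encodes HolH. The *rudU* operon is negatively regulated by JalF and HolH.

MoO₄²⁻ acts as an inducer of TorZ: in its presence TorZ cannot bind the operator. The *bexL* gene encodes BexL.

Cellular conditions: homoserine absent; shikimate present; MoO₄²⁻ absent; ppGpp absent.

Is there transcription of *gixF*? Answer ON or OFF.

ppGpp is absent, so JalF is inactive.
MoO₄²⁻ is absent, so TorZ is active.
Shikimate is present, so TemN is active.
With repressor TorZ bound, *holH* is not transcribed.
So HolH is not produced.
With no repressor bound, *rudU* is transcribed.
So RudU is produced and active.
No repressor is bound and RudU is active, so *holZ* is transcribed.
So HolZ is produced and active.
Homoserine is absent, so NerJ is inactive.
Required activator NerJ is absent, so *bexL* is not transcribed.
So BexL is not produced.
With repressor HolZ bound, *gixF* is not transcribed.

OFF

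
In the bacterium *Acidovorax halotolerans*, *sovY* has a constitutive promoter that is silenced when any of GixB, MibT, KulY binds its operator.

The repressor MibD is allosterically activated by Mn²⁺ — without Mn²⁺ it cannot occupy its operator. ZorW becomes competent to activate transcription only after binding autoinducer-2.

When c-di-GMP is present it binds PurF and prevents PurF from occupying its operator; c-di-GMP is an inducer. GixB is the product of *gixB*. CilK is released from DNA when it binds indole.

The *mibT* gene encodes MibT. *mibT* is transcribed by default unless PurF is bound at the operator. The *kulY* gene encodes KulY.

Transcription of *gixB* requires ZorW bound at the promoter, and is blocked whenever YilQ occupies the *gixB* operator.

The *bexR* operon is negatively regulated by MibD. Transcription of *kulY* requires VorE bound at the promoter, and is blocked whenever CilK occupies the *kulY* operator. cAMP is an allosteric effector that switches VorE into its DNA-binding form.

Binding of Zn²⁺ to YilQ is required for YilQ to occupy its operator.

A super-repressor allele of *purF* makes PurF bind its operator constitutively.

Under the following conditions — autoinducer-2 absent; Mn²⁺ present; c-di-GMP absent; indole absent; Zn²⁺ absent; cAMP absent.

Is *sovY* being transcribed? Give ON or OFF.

ON

Zn²⁺ is absent, so YilQ is inactive.
Autoinducer-2 is absent, so ZorW is inactive.
Required activator ZorW is absent, so *gixB* is not transcribed.
So GixB is not produced.
PurF is constitutively active in this strain.
With repressor PurF bound, *mibT* is not transcribed.
So MibT is not produced.
Indole is absent, so CilK is active.
cAMP is absent, so VorE is inactive.
With repressor CilK bound, *kulY* is not transcribed.
So KulY is not produced.
With no repressor bound, *sovY* is transcribed.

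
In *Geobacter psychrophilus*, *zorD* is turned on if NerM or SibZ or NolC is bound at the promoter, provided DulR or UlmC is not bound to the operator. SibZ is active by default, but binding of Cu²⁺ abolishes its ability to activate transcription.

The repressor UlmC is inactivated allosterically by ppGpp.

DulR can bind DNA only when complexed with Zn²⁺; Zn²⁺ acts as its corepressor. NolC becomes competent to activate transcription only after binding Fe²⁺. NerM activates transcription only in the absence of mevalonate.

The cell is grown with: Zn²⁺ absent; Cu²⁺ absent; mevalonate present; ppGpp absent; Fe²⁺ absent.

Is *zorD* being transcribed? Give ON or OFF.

Mevalonate is present, so NerM is inactive.
Cu²⁺ is absent, so SibZ is active.
Fe²⁺ is absent, so NolC is inactive.
Zn²⁺ is absent, so DulR is inactive.
ppGpp is absent, so UlmC is active.
With repressor UlmC bound, *zorD* is not transcribed.

OFF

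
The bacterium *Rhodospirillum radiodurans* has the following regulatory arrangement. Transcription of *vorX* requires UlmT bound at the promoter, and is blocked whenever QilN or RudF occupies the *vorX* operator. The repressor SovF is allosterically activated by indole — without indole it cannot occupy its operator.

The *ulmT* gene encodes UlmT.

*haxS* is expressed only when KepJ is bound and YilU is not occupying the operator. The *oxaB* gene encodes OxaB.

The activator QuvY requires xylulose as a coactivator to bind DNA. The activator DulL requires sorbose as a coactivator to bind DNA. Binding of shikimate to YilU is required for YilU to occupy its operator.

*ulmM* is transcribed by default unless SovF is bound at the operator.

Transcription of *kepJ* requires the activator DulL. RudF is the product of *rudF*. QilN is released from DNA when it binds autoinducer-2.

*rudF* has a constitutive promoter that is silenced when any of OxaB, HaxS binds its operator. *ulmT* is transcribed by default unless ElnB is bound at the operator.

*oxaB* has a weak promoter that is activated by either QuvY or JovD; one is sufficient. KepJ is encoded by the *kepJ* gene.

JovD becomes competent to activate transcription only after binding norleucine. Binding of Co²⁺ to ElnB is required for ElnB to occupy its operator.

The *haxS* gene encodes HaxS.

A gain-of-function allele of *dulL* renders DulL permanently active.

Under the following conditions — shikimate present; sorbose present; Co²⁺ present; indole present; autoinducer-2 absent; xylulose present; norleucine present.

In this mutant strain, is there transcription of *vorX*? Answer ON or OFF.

Co²⁺ is present, so ElnB is active.
With repressor ElnB bound, *ulmT* is not transcribed.
So UlmT is not produced.
Autoinducer-2 is absent, so QilN is active.
Xylulose is present, so QuvY is active.
Norleucine is present, so JovD is active.
Activator QuvY is present, so *oxaB* is transcribed.
So OxaB is produced and active.
DulL is constitutively active in this strain.
No repressor is bound and DulL is active, so *kepJ* is transcribed.
So KepJ is produced and active.
Shikimate is present, so YilU is active.
With repressor YilU bound, *haxS* is not transcribed.
So HaxS is not produced.
With repressor OxaB bound, *rudF* is not transcribed.
So RudF is not produced.
With repressor QilN bound, *vorX* is not transcribed.

OFF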